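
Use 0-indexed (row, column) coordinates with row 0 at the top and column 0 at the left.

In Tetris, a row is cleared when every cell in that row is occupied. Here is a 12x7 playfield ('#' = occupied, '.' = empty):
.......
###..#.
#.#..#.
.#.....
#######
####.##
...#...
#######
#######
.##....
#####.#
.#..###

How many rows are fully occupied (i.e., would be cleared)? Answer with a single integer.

Answer: 3

Derivation:
Check each row:
  row 0: 7 empty cells -> not full
  row 1: 3 empty cells -> not full
  row 2: 4 empty cells -> not full
  row 3: 6 empty cells -> not full
  row 4: 0 empty cells -> FULL (clear)
  row 5: 1 empty cell -> not full
  row 6: 6 empty cells -> not full
  row 7: 0 empty cells -> FULL (clear)
  row 8: 0 empty cells -> FULL (clear)
  row 9: 5 empty cells -> not full
  row 10: 1 empty cell -> not full
  row 11: 3 empty cells -> not full
Total rows cleared: 3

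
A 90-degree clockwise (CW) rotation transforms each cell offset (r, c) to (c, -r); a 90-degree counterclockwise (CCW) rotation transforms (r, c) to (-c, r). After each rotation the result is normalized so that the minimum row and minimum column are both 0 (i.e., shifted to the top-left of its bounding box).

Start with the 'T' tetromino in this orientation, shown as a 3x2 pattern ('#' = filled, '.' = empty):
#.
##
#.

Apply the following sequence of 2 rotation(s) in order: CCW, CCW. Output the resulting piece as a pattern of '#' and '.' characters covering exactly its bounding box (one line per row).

Start:
#.
##
#.
After rotation 1 (CCW):
.#.
###
After rotation 2 (CCW):
.#
##
.#

Answer: .#
##
.#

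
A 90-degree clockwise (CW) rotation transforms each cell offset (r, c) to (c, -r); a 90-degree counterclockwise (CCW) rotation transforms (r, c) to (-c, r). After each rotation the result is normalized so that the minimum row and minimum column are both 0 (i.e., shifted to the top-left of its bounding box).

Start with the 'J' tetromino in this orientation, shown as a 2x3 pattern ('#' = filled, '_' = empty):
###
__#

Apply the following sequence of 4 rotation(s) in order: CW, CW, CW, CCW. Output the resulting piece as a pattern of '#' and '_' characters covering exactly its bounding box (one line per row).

Answer: #__
###

Derivation:
Start:
###
__#
After rotation 1 (CW):
_#
_#
##
After rotation 2 (CW):
#__
###
After rotation 3 (CW):
##
#_
#_
After rotation 4 (CCW):
#__
###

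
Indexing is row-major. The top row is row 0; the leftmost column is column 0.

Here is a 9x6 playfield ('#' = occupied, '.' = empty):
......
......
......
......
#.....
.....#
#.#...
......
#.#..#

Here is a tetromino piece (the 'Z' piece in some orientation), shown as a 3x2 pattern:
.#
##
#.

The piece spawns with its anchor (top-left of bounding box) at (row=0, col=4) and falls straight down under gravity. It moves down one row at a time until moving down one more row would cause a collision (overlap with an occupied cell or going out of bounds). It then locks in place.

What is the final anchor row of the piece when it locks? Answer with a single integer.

Spawn at (row=0, col=4). Try each row:
  row 0: fits
  row 1: fits
  row 2: fits
  row 3: fits
  row 4: blocked -> lock at row 3

Answer: 3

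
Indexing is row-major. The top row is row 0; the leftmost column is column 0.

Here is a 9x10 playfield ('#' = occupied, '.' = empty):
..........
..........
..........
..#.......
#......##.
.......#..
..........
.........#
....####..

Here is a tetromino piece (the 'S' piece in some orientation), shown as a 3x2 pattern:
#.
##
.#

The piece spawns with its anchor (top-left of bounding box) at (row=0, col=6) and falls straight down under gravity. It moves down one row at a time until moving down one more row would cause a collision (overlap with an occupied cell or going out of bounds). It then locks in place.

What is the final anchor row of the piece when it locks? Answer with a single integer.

Spawn at (row=0, col=6). Try each row:
  row 0: fits
  row 1: fits
  row 2: blocked -> lock at row 1

Answer: 1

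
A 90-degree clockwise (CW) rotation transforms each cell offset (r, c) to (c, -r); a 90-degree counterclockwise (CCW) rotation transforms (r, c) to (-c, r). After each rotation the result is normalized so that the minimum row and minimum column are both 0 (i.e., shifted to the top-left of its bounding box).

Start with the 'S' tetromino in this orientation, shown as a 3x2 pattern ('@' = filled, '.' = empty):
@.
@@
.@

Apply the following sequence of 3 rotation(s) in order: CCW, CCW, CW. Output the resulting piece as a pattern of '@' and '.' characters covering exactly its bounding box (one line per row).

Start:
@.
@@
.@
After rotation 1 (CCW):
.@@
@@.
After rotation 2 (CCW):
@.
@@
.@
After rotation 3 (CW):
.@@
@@.

Answer: .@@
@@.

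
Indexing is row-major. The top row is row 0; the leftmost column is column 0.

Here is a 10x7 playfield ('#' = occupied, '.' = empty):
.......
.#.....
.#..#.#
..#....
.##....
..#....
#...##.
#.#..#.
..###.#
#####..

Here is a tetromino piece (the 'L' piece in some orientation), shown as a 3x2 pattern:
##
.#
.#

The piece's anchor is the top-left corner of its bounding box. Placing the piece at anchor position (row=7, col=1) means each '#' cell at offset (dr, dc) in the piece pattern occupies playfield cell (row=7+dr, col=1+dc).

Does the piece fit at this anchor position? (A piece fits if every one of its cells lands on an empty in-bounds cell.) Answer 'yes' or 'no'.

Answer: no

Derivation:
Check each piece cell at anchor (7, 1):
  offset (0,0) -> (7,1): empty -> OK
  offset (0,1) -> (7,2): occupied ('#') -> FAIL
  offset (1,1) -> (8,2): occupied ('#') -> FAIL
  offset (2,1) -> (9,2): occupied ('#') -> FAIL
All cells valid: no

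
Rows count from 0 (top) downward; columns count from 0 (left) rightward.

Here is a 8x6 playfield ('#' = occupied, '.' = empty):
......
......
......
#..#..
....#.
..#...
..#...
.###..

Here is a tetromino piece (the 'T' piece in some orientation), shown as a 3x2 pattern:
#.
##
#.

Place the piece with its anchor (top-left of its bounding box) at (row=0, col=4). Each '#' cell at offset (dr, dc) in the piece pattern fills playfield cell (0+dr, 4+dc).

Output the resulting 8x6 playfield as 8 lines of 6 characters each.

Answer: ....#.
....##
....#.
#..#..
....#.
..#...
..#...
.###..

Derivation:
Fill (0+0,4+0) = (0,4)
Fill (0+1,4+0) = (1,4)
Fill (0+1,4+1) = (1,5)
Fill (0+2,4+0) = (2,4)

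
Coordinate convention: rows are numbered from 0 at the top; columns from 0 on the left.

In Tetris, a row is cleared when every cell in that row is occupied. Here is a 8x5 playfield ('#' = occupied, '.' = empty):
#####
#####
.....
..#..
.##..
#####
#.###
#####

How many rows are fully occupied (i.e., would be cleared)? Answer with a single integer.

Check each row:
  row 0: 0 empty cells -> FULL (clear)
  row 1: 0 empty cells -> FULL (clear)
  row 2: 5 empty cells -> not full
  row 3: 4 empty cells -> not full
  row 4: 3 empty cells -> not full
  row 5: 0 empty cells -> FULL (clear)
  row 6: 1 empty cell -> not full
  row 7: 0 empty cells -> FULL (clear)
Total rows cleared: 4

Answer: 4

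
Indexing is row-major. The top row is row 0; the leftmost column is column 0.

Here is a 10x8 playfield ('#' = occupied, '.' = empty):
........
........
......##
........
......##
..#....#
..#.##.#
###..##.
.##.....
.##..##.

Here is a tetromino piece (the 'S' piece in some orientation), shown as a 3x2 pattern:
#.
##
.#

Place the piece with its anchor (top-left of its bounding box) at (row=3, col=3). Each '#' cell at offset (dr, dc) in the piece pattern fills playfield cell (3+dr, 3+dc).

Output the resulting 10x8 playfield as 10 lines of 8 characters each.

Answer: ........
........
......##
...#....
...##.##
..#.#..#
..#.##.#
###..##.
.##.....
.##..##.

Derivation:
Fill (3+0,3+0) = (3,3)
Fill (3+1,3+0) = (4,3)
Fill (3+1,3+1) = (4,4)
Fill (3+2,3+1) = (5,4)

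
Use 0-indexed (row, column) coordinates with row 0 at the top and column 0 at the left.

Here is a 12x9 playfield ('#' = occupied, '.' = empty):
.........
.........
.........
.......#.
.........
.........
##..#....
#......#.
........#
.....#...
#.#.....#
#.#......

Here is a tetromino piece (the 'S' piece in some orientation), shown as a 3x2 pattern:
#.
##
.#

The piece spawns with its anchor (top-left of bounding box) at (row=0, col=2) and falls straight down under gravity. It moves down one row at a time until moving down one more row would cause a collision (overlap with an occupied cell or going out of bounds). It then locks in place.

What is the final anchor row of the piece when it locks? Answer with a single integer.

Spawn at (row=0, col=2). Try each row:
  row 0: fits
  row 1: fits
  row 2: fits
  row 3: fits
  row 4: fits
  row 5: fits
  row 6: fits
  row 7: fits
  row 8: fits
  row 9: blocked -> lock at row 8

Answer: 8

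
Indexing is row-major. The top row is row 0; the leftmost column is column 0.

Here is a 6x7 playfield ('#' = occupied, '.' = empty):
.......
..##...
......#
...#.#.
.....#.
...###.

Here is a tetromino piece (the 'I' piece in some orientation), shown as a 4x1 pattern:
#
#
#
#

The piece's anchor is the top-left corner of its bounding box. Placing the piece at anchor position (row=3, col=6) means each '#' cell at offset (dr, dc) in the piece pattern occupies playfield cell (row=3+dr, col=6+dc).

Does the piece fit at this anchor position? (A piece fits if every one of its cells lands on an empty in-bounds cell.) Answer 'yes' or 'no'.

Answer: no

Derivation:
Check each piece cell at anchor (3, 6):
  offset (0,0) -> (3,6): empty -> OK
  offset (1,0) -> (4,6): empty -> OK
  offset (2,0) -> (5,6): empty -> OK
  offset (3,0) -> (6,6): out of bounds -> FAIL
All cells valid: no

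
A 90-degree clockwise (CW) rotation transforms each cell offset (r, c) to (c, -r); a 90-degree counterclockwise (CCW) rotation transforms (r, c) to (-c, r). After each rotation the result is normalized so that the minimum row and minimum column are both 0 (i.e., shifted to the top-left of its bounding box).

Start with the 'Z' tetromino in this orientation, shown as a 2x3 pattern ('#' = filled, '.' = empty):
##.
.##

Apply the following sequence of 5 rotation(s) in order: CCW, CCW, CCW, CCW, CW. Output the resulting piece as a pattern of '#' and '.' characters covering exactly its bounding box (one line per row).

Answer: .#
##
#.

Derivation:
Start:
##.
.##
After rotation 1 (CCW):
.#
##
#.
After rotation 2 (CCW):
##.
.##
After rotation 3 (CCW):
.#
##
#.
After rotation 4 (CCW):
##.
.##
After rotation 5 (CW):
.#
##
#.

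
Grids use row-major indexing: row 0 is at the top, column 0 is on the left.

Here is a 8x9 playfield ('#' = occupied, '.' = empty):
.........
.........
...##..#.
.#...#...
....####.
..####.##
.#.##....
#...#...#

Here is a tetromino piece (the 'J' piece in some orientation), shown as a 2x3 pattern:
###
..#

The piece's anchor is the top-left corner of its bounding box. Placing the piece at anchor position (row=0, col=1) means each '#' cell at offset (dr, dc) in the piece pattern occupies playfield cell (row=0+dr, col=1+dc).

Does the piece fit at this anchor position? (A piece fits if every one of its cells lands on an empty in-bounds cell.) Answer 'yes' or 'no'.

Answer: yes

Derivation:
Check each piece cell at anchor (0, 1):
  offset (0,0) -> (0,1): empty -> OK
  offset (0,1) -> (0,2): empty -> OK
  offset (0,2) -> (0,3): empty -> OK
  offset (1,2) -> (1,3): empty -> OK
All cells valid: yes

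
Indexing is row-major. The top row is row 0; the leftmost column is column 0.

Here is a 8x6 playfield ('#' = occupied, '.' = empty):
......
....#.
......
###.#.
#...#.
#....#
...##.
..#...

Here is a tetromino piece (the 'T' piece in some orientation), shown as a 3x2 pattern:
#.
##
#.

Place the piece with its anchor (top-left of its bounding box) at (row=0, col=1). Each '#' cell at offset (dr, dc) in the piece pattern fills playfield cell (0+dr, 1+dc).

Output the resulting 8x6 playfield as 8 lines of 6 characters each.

Fill (0+0,1+0) = (0,1)
Fill (0+1,1+0) = (1,1)
Fill (0+1,1+1) = (1,2)
Fill (0+2,1+0) = (2,1)

Answer: .#....
.##.#.
.#....
###.#.
#...#.
#....#
...##.
..#...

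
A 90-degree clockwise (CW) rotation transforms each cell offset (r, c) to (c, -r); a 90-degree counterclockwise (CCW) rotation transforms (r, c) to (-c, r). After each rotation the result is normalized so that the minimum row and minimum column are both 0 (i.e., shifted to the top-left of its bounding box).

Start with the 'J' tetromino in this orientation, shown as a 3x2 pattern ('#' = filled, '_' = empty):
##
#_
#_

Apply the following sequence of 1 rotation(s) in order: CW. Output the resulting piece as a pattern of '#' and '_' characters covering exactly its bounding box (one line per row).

Start:
##
#_
#_
After rotation 1 (CW):
###
__#

Answer: ###
__#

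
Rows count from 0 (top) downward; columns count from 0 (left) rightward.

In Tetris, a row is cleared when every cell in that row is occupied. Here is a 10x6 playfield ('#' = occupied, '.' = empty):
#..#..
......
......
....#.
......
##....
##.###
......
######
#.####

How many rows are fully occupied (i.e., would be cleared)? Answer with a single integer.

Answer: 1

Derivation:
Check each row:
  row 0: 4 empty cells -> not full
  row 1: 6 empty cells -> not full
  row 2: 6 empty cells -> not full
  row 3: 5 empty cells -> not full
  row 4: 6 empty cells -> not full
  row 5: 4 empty cells -> not full
  row 6: 1 empty cell -> not full
  row 7: 6 empty cells -> not full
  row 8: 0 empty cells -> FULL (clear)
  row 9: 1 empty cell -> not full
Total rows cleared: 1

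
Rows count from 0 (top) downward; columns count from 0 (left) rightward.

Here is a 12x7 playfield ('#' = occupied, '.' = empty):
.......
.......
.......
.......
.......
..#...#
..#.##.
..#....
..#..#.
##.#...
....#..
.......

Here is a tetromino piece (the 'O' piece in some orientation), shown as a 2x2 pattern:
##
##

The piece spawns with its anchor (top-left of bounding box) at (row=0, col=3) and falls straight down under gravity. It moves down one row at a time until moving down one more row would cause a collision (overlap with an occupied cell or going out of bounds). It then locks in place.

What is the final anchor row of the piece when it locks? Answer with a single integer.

Answer: 4

Derivation:
Spawn at (row=0, col=3). Try each row:
  row 0: fits
  row 1: fits
  row 2: fits
  row 3: fits
  row 4: fits
  row 5: blocked -> lock at row 4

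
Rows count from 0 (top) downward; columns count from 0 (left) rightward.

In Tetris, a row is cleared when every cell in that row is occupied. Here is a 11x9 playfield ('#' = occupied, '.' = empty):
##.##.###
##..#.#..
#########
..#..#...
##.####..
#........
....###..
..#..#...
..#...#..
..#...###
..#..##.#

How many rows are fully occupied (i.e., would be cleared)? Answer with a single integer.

Check each row:
  row 0: 2 empty cells -> not full
  row 1: 5 empty cells -> not full
  row 2: 0 empty cells -> FULL (clear)
  row 3: 7 empty cells -> not full
  row 4: 3 empty cells -> not full
  row 5: 8 empty cells -> not full
  row 6: 6 empty cells -> not full
  row 7: 7 empty cells -> not full
  row 8: 7 empty cells -> not full
  row 9: 5 empty cells -> not full
  row 10: 5 empty cells -> not full
Total rows cleared: 1

Answer: 1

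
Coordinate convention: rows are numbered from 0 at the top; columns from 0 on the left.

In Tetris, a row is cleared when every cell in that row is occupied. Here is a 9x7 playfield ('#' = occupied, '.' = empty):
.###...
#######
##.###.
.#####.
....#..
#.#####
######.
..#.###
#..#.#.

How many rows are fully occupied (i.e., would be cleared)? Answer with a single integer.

Check each row:
  row 0: 4 empty cells -> not full
  row 1: 0 empty cells -> FULL (clear)
  row 2: 2 empty cells -> not full
  row 3: 2 empty cells -> not full
  row 4: 6 empty cells -> not full
  row 5: 1 empty cell -> not full
  row 6: 1 empty cell -> not full
  row 7: 3 empty cells -> not full
  row 8: 4 empty cells -> not full
Total rows cleared: 1

Answer: 1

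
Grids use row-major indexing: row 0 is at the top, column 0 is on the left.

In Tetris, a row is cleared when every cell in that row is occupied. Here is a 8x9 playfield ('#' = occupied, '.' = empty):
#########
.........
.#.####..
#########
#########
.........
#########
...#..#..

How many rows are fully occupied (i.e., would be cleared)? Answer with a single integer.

Answer: 4

Derivation:
Check each row:
  row 0: 0 empty cells -> FULL (clear)
  row 1: 9 empty cells -> not full
  row 2: 4 empty cells -> not full
  row 3: 0 empty cells -> FULL (clear)
  row 4: 0 empty cells -> FULL (clear)
  row 5: 9 empty cells -> not full
  row 6: 0 empty cells -> FULL (clear)
  row 7: 7 empty cells -> not full
Total rows cleared: 4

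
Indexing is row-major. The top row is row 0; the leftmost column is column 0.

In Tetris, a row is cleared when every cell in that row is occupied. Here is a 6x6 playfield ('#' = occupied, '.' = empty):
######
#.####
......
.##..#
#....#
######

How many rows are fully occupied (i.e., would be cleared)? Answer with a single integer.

Answer: 2

Derivation:
Check each row:
  row 0: 0 empty cells -> FULL (clear)
  row 1: 1 empty cell -> not full
  row 2: 6 empty cells -> not full
  row 3: 3 empty cells -> not full
  row 4: 4 empty cells -> not full
  row 5: 0 empty cells -> FULL (clear)
Total rows cleared: 2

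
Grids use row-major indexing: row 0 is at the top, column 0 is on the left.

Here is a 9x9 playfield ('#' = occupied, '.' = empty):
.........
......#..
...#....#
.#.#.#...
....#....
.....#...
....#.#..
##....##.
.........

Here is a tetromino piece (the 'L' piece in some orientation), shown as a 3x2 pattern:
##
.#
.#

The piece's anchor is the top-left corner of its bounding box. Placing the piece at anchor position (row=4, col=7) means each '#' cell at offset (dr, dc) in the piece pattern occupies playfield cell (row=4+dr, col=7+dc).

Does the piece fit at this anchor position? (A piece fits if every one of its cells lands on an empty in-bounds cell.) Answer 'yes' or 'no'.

Check each piece cell at anchor (4, 7):
  offset (0,0) -> (4,7): empty -> OK
  offset (0,1) -> (4,8): empty -> OK
  offset (1,1) -> (5,8): empty -> OK
  offset (2,1) -> (6,8): empty -> OK
All cells valid: yes

Answer: yes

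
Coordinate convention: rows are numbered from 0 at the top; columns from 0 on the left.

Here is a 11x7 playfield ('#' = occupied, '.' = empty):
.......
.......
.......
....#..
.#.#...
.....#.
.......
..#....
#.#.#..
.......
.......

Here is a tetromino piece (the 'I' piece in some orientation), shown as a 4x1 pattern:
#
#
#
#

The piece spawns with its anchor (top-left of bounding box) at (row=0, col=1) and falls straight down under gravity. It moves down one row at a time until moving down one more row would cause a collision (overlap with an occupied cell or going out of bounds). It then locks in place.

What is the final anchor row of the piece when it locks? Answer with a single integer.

Spawn at (row=0, col=1). Try each row:
  row 0: fits
  row 1: blocked -> lock at row 0

Answer: 0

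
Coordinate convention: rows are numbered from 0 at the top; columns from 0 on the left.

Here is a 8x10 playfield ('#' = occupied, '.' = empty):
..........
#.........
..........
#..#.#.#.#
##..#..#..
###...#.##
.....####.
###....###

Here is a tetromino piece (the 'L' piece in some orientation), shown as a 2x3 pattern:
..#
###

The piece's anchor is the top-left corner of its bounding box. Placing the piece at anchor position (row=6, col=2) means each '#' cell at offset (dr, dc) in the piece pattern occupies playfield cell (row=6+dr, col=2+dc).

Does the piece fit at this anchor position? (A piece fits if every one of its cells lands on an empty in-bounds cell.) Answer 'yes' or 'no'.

Answer: no

Derivation:
Check each piece cell at anchor (6, 2):
  offset (0,2) -> (6,4): empty -> OK
  offset (1,0) -> (7,2): occupied ('#') -> FAIL
  offset (1,1) -> (7,3): empty -> OK
  offset (1,2) -> (7,4): empty -> OK
All cells valid: no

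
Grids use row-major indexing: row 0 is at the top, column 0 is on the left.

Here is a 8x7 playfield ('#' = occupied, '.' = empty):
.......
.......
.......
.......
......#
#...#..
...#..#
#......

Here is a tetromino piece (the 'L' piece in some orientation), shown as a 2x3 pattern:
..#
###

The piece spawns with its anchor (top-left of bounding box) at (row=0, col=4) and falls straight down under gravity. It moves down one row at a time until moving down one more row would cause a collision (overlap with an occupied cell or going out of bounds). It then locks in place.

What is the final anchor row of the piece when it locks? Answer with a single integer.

Answer: 2

Derivation:
Spawn at (row=0, col=4). Try each row:
  row 0: fits
  row 1: fits
  row 2: fits
  row 3: blocked -> lock at row 2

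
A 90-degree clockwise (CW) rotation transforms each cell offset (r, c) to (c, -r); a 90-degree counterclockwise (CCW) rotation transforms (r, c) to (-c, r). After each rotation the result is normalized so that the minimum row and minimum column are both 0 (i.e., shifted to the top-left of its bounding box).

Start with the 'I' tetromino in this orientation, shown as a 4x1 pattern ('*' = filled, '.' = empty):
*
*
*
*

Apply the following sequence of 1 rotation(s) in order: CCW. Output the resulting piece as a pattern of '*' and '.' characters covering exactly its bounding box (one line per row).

Start:
*
*
*
*
After rotation 1 (CCW):
****

Answer: ****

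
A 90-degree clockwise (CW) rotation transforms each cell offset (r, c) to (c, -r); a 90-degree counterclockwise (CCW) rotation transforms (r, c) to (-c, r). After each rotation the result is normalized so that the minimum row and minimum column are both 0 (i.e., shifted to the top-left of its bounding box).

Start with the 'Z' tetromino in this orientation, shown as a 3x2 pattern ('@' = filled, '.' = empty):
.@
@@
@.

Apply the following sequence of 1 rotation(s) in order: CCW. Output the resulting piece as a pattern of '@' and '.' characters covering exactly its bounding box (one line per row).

Start:
.@
@@
@.
After rotation 1 (CCW):
@@.
.@@

Answer: @@.
.@@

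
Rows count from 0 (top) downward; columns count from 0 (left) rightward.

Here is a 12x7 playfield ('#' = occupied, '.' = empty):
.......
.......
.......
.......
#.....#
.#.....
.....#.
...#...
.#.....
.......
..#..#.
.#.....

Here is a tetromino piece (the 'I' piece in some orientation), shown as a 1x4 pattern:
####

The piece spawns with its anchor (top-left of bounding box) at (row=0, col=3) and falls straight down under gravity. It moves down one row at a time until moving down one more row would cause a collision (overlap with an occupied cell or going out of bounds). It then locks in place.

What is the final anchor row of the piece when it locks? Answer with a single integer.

Spawn at (row=0, col=3). Try each row:
  row 0: fits
  row 1: fits
  row 2: fits
  row 3: fits
  row 4: blocked -> lock at row 3

Answer: 3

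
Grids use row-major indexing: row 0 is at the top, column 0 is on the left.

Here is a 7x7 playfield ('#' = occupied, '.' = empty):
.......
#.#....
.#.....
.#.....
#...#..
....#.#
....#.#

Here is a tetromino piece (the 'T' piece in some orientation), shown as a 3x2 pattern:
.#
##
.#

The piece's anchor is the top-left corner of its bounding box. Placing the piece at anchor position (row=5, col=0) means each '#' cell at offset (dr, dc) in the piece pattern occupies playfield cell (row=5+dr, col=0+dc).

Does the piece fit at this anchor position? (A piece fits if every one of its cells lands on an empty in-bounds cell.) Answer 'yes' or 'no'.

Check each piece cell at anchor (5, 0):
  offset (0,1) -> (5,1): empty -> OK
  offset (1,0) -> (6,0): empty -> OK
  offset (1,1) -> (6,1): empty -> OK
  offset (2,1) -> (7,1): out of bounds -> FAIL
All cells valid: no

Answer: no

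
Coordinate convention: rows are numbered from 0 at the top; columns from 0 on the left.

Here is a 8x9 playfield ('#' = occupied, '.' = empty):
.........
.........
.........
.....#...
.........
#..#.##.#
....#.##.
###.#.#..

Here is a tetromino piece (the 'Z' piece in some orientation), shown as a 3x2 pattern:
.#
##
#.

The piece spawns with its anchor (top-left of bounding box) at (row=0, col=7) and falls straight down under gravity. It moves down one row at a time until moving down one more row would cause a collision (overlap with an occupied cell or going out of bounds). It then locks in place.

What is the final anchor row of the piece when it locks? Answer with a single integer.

Answer: 3

Derivation:
Spawn at (row=0, col=7). Try each row:
  row 0: fits
  row 1: fits
  row 2: fits
  row 3: fits
  row 4: blocked -> lock at row 3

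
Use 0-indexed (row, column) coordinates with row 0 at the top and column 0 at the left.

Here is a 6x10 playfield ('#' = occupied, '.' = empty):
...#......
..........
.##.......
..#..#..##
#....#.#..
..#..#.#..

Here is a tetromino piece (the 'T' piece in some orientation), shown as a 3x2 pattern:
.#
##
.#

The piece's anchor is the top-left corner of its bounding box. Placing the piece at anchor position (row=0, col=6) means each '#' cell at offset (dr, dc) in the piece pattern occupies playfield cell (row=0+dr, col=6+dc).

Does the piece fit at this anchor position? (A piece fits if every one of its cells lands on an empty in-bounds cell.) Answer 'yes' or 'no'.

Answer: yes

Derivation:
Check each piece cell at anchor (0, 6):
  offset (0,1) -> (0,7): empty -> OK
  offset (1,0) -> (1,6): empty -> OK
  offset (1,1) -> (1,7): empty -> OK
  offset (2,1) -> (2,7): empty -> OK
All cells valid: yes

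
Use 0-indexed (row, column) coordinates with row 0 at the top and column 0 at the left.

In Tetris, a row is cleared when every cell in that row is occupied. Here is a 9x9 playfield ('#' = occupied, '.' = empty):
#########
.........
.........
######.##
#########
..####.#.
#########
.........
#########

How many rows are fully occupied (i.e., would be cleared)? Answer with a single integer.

Answer: 4

Derivation:
Check each row:
  row 0: 0 empty cells -> FULL (clear)
  row 1: 9 empty cells -> not full
  row 2: 9 empty cells -> not full
  row 3: 1 empty cell -> not full
  row 4: 0 empty cells -> FULL (clear)
  row 5: 4 empty cells -> not full
  row 6: 0 empty cells -> FULL (clear)
  row 7: 9 empty cells -> not full
  row 8: 0 empty cells -> FULL (clear)
Total rows cleared: 4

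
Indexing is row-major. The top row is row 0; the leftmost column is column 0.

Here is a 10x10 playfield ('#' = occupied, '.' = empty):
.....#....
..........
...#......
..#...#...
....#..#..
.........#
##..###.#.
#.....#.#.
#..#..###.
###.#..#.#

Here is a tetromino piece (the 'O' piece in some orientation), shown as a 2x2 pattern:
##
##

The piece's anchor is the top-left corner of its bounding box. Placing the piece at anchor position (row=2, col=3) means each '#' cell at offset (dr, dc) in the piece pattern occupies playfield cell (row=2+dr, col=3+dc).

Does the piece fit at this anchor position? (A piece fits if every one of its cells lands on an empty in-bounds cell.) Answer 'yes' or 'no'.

Answer: no

Derivation:
Check each piece cell at anchor (2, 3):
  offset (0,0) -> (2,3): occupied ('#') -> FAIL
  offset (0,1) -> (2,4): empty -> OK
  offset (1,0) -> (3,3): empty -> OK
  offset (1,1) -> (3,4): empty -> OK
All cells valid: no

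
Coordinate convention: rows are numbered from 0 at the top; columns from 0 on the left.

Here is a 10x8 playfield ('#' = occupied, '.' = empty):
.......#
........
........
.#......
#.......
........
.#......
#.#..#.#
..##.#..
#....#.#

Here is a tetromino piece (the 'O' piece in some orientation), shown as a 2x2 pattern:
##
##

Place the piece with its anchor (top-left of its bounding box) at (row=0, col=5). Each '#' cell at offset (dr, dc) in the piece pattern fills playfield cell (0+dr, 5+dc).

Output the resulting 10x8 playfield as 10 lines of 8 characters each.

Fill (0+0,5+0) = (0,5)
Fill (0+0,5+1) = (0,6)
Fill (0+1,5+0) = (1,5)
Fill (0+1,5+1) = (1,6)

Answer: .....###
.....##.
........
.#......
#.......
........
.#......
#.#..#.#
..##.#..
#....#.#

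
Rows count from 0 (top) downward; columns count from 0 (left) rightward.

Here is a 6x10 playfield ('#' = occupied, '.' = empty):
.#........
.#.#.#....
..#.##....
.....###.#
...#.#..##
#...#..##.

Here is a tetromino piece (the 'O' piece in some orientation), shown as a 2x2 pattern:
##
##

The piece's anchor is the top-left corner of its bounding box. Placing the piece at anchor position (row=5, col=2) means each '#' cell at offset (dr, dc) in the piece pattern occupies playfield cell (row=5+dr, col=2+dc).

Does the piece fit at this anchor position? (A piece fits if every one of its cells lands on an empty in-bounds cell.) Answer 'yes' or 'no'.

Answer: no

Derivation:
Check each piece cell at anchor (5, 2):
  offset (0,0) -> (5,2): empty -> OK
  offset (0,1) -> (5,3): empty -> OK
  offset (1,0) -> (6,2): out of bounds -> FAIL
  offset (1,1) -> (6,3): out of bounds -> FAIL
All cells valid: no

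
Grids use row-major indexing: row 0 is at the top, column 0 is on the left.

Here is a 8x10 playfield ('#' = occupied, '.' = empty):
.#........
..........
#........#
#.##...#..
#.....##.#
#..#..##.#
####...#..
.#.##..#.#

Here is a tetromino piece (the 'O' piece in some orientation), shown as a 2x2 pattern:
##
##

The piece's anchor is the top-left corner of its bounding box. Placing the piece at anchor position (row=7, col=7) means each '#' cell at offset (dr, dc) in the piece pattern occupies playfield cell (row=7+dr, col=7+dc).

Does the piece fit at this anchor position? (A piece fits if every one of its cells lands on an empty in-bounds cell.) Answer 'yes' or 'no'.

Answer: no

Derivation:
Check each piece cell at anchor (7, 7):
  offset (0,0) -> (7,7): occupied ('#') -> FAIL
  offset (0,1) -> (7,8): empty -> OK
  offset (1,0) -> (8,7): out of bounds -> FAIL
  offset (1,1) -> (8,8): out of bounds -> FAIL
All cells valid: no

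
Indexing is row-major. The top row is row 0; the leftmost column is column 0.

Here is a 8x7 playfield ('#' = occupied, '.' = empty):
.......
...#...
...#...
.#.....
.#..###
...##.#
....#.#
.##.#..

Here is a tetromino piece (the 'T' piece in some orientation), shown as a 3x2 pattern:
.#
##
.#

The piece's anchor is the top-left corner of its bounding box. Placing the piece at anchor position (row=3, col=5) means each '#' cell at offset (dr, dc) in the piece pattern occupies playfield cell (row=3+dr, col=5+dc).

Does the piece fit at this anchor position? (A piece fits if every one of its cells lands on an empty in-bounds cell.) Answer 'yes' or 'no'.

Check each piece cell at anchor (3, 5):
  offset (0,1) -> (3,6): empty -> OK
  offset (1,0) -> (4,5): occupied ('#') -> FAIL
  offset (1,1) -> (4,6): occupied ('#') -> FAIL
  offset (2,1) -> (5,6): occupied ('#') -> FAIL
All cells valid: no

Answer: no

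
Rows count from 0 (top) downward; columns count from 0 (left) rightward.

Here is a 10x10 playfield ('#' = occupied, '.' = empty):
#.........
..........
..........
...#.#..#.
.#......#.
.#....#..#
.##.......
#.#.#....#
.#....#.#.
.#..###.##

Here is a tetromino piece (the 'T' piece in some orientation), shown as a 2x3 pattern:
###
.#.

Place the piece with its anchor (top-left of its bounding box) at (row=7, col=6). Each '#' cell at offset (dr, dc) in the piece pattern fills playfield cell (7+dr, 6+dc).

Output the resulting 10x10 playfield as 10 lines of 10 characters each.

Answer: #.........
..........
..........
...#.#..#.
.#......#.
.#....#..#
.##.......
#.#.#.####
.#....###.
.#..###.##

Derivation:
Fill (7+0,6+0) = (7,6)
Fill (7+0,6+1) = (7,7)
Fill (7+0,6+2) = (7,8)
Fill (7+1,6+1) = (8,7)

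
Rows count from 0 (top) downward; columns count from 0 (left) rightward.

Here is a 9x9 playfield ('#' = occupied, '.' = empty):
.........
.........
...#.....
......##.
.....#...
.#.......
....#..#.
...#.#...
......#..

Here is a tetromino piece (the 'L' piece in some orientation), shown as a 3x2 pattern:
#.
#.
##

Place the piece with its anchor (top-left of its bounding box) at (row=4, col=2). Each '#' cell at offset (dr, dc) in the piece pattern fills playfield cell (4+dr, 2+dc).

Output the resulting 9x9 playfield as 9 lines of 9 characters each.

Fill (4+0,2+0) = (4,2)
Fill (4+1,2+0) = (5,2)
Fill (4+2,2+0) = (6,2)
Fill (4+2,2+1) = (6,3)

Answer: .........
.........
...#.....
......##.
..#..#...
.##......
..###..#.
...#.#...
......#..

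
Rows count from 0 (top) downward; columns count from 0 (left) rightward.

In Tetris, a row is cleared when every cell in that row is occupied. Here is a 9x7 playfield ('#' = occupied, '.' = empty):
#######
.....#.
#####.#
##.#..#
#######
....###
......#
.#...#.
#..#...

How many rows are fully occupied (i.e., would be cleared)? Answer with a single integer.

Answer: 2

Derivation:
Check each row:
  row 0: 0 empty cells -> FULL (clear)
  row 1: 6 empty cells -> not full
  row 2: 1 empty cell -> not full
  row 3: 3 empty cells -> not full
  row 4: 0 empty cells -> FULL (clear)
  row 5: 4 empty cells -> not full
  row 6: 6 empty cells -> not full
  row 7: 5 empty cells -> not full
  row 8: 5 empty cells -> not full
Total rows cleared: 2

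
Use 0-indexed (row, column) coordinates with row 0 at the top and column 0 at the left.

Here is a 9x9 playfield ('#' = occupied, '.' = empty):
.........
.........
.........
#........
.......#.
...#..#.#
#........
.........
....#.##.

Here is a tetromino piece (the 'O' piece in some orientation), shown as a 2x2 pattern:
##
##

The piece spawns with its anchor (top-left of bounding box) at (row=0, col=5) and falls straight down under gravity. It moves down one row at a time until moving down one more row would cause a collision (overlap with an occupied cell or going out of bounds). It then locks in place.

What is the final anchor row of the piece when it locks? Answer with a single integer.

Spawn at (row=0, col=5). Try each row:
  row 0: fits
  row 1: fits
  row 2: fits
  row 3: fits
  row 4: blocked -> lock at row 3

Answer: 3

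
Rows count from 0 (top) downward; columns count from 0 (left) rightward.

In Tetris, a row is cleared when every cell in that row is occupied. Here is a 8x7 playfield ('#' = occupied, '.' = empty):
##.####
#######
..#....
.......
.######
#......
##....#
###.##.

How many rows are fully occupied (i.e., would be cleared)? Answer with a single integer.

Check each row:
  row 0: 1 empty cell -> not full
  row 1: 0 empty cells -> FULL (clear)
  row 2: 6 empty cells -> not full
  row 3: 7 empty cells -> not full
  row 4: 1 empty cell -> not full
  row 5: 6 empty cells -> not full
  row 6: 4 empty cells -> not full
  row 7: 2 empty cells -> not full
Total rows cleared: 1

Answer: 1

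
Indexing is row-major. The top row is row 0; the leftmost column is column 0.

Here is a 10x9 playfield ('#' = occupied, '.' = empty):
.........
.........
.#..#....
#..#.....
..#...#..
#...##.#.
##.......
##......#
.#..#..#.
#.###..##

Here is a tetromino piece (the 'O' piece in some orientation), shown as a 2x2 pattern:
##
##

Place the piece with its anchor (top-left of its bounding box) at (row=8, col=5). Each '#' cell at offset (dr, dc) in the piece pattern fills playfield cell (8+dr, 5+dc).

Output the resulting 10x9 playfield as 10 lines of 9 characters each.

Fill (8+0,5+0) = (8,5)
Fill (8+0,5+1) = (8,6)
Fill (8+1,5+0) = (9,5)
Fill (8+1,5+1) = (9,6)

Answer: .........
.........
.#..#....
#..#.....
..#...#..
#...##.#.
##.......
##......#
.#..####.
#.#######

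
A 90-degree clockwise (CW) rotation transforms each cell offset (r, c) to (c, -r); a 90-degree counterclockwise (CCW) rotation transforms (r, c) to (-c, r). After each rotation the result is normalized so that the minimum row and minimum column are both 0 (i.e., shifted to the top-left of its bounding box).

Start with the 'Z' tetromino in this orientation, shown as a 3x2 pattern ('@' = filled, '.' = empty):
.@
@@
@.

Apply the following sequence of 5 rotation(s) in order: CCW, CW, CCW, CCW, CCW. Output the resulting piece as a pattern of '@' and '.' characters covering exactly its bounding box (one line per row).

Answer: @@.
.@@

Derivation:
Start:
.@
@@
@.
After rotation 1 (CCW):
@@.
.@@
After rotation 2 (CW):
.@
@@
@.
After rotation 3 (CCW):
@@.
.@@
After rotation 4 (CCW):
.@
@@
@.
After rotation 5 (CCW):
@@.
.@@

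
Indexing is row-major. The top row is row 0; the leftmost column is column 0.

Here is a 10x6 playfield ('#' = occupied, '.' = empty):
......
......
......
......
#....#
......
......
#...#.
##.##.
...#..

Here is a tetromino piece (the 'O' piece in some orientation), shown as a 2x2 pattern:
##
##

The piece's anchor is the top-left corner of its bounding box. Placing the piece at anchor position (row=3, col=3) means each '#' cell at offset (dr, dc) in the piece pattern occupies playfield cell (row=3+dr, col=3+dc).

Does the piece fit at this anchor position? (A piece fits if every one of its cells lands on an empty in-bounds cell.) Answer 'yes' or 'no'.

Check each piece cell at anchor (3, 3):
  offset (0,0) -> (3,3): empty -> OK
  offset (0,1) -> (3,4): empty -> OK
  offset (1,0) -> (4,3): empty -> OK
  offset (1,1) -> (4,4): empty -> OK
All cells valid: yes

Answer: yes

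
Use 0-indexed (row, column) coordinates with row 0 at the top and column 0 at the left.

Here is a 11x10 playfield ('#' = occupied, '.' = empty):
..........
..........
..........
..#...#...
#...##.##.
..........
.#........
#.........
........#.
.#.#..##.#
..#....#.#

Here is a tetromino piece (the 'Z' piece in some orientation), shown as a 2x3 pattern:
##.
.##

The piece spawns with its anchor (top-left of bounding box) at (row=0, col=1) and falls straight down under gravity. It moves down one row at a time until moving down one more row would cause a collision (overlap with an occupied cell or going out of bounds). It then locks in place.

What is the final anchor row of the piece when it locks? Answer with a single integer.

Spawn at (row=0, col=1). Try each row:
  row 0: fits
  row 1: fits
  row 2: blocked -> lock at row 1

Answer: 1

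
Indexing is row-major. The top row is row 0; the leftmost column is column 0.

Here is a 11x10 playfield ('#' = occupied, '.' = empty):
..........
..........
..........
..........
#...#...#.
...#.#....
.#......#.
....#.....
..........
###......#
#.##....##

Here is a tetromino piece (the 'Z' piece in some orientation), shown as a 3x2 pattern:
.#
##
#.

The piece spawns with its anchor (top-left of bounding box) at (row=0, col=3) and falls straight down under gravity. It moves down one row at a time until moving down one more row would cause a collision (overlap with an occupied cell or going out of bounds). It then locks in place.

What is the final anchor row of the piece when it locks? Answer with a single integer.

Answer: 2

Derivation:
Spawn at (row=0, col=3). Try each row:
  row 0: fits
  row 1: fits
  row 2: fits
  row 3: blocked -> lock at row 2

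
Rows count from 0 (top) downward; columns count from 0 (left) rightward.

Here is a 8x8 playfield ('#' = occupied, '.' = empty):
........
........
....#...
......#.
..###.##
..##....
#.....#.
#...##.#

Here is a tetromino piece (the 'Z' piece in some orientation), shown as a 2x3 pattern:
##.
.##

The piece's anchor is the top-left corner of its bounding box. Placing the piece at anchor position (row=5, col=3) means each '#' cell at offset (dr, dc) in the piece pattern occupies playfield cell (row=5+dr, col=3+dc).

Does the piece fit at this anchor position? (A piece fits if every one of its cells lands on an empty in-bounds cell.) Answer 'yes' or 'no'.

Check each piece cell at anchor (5, 3):
  offset (0,0) -> (5,3): occupied ('#') -> FAIL
  offset (0,1) -> (5,4): empty -> OK
  offset (1,1) -> (6,4): empty -> OK
  offset (1,2) -> (6,5): empty -> OK
All cells valid: no

Answer: no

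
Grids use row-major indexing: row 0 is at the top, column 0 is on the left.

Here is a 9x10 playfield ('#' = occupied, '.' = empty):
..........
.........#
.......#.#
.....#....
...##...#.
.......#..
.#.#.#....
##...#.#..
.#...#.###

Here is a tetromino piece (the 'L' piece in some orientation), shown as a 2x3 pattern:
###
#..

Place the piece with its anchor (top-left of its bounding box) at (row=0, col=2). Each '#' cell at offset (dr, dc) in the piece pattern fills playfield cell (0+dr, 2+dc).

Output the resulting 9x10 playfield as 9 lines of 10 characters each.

Fill (0+0,2+0) = (0,2)
Fill (0+0,2+1) = (0,3)
Fill (0+0,2+2) = (0,4)
Fill (0+1,2+0) = (1,2)

Answer: ..###.....
..#......#
.......#.#
.....#....
...##...#.
.......#..
.#.#.#....
##...#.#..
.#...#.###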